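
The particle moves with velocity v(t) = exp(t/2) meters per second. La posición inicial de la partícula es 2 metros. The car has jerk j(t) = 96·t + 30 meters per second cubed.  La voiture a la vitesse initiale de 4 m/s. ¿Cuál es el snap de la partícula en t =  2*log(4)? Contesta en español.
Partiendo de la velocidad v(t) = exp(t/2), tomamos 3 derivadas. La derivada de la velocidad da la aceleración: a(t) = exp(t/2)/2. Derivando la aceleración, obtenemos la sacudida: j(t) = exp(t/2)/4. La derivada de la sacudida da el snap: s(t) = exp(t/2)/8. De la ecuación del snap s(t) = exp(t/2)/8, sustituimos t = 2*log(4) para obtener s = 1/2.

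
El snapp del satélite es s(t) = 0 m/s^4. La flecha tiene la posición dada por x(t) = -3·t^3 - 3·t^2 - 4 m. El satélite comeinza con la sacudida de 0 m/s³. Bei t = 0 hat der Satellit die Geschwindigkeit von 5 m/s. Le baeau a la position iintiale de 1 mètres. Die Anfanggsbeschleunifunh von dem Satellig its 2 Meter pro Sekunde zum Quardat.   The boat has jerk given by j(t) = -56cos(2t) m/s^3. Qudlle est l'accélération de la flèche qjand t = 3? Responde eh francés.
Pour résoudre ceci, nous devons prendre 2 dérivées de notre équation de la position x(t) = -3·t^3 - 3·t^2 - 4. La dérivée de la position donne la vitesse: v(t) = -9·t^2 - 6·t. En prenant d/dt de v(t), nous trouvons a(t) = -18·t - 6. Nous avons l'accélération a(t) = -18·t - 6. En substituant t = 3: a(3) = -60.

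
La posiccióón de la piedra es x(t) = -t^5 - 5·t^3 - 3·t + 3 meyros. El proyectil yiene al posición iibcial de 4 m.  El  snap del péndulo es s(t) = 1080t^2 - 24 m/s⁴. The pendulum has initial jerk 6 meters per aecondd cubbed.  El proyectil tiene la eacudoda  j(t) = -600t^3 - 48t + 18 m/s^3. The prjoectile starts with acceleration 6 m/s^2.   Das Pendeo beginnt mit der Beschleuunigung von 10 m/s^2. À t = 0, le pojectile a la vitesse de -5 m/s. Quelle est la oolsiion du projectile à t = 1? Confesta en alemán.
Ausgehend von dem Ruck j(t) = -600·t^3 - 48·t + 18, nehmen wir 3 Stammfunktionen. Die Stammfunktion von dem Ruck, mit a(0) = 6, ergibt die Beschleunigung: a(t) = -150·t^4 - 24·t^2 + 18·t + 6. Durch Integration von der Beschleunigung und Verwendung der Anfangsbedingung v(0) = -5, erhalten wir v(t) = -30·t^5 - 8·t^3 + 9·t^2 + 6·t - 5. Mit ∫v(t)dt und Anwendung von x(0) = 4, finden wir x(t) = -5·t^6 - 2·t^4 + 3·t^3 + 3·t^2 - 5·t + 4. Wir haben die Position x(t) = -5·t^6 - 2·t^4 + 3·t^3 + 3·t^2 - 5·t + 4. Durch Einsetzen von t = 1: x(1) = -2.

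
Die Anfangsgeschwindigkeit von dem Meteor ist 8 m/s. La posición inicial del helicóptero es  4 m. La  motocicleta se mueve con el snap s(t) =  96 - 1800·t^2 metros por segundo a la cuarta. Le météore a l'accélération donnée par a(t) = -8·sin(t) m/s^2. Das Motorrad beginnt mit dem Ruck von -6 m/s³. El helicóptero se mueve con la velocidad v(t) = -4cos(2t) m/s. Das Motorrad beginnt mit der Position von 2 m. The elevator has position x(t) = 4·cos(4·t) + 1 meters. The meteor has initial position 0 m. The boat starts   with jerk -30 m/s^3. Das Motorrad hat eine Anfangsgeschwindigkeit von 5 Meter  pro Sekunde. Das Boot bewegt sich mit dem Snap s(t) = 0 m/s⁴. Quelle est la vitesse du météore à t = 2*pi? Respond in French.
Nous devons intégrer notre équation de l'accélération a(t) = -8·sin(t) 1 fois. En intégrant l'accélération et en utilisant la condition initiale v(0) = 8, nous obtenons v(t) = 8·cos(t). Nous avons la vitesse v(t) = 8·cos(t). En substituant t = 2*pi: v(2*pi) = 8.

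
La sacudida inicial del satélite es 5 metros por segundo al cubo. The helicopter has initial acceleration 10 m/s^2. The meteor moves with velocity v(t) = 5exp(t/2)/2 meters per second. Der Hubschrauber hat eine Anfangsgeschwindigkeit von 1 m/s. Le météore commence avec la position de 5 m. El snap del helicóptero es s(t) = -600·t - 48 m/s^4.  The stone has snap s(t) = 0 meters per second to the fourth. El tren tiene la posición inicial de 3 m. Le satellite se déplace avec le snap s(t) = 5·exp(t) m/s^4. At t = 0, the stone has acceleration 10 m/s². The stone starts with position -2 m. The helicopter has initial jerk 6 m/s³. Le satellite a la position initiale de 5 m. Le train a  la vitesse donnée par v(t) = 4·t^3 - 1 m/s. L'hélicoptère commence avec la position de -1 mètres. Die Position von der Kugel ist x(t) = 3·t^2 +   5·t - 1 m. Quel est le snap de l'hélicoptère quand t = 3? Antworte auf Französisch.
En utilisant s(t) = -600·t - 48 et en substituant t = 3, nous trouvons s = -1848.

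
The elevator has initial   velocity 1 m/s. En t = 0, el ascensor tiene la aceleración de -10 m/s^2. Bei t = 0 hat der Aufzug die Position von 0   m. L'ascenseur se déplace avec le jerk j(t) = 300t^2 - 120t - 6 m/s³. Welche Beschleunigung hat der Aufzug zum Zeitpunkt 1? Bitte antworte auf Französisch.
Pour résoudre ceci, nous devons prendre 1 intégrale de notre équation du jerk j(t) = 300·t^2 - 120·t - 6. L'intégrale du jerk, avec a(0) = -10, donne l'accélération: a(t) = 100·t^3 - 60·t^2 - 6·t - 10. En utilisant a(t) = 100·t^3 - 60·t^2 - 6·t - 10 et en substituant t = 1, nous trouvons a = 24.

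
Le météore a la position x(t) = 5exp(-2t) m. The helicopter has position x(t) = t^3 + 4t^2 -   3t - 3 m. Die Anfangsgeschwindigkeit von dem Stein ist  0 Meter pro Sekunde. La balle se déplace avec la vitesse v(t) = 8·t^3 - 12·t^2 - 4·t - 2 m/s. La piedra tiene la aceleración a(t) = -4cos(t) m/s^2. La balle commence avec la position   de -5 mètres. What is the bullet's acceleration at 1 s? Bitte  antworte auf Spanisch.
Para resolver esto, necesitamos tomar 1 derivada de nuestra ecuación de la velocidad v(t) = 8·t^3 - 12·t^2 - 4·t - 2. La derivada de la velocidad da la aceleración: a(t) = 24·t^2 - 24·t - 4. De la ecuación de la aceleración a(t) = 24·t^2 - 24·t - 4, sustituimos t = 1 para obtener a = -4.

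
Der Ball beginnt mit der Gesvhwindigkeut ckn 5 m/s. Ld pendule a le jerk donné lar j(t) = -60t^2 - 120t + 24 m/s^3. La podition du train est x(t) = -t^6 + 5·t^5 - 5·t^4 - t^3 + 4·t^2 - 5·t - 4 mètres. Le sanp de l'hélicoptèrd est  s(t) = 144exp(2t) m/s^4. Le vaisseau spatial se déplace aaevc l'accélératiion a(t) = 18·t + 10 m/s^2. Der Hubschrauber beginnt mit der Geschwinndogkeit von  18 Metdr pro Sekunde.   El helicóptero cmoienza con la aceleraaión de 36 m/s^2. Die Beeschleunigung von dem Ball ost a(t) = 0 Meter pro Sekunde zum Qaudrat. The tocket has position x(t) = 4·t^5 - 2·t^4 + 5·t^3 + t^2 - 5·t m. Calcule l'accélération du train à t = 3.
Pour résoudre ceci, nous devons prendre 2 dérivées de notre équation de la position x(t) = -t^6 + 5·t^5 - 5·t^4 - t^3 + 4·t^2 - 5·t - 4. La dérivée de la position donne la vitesse: v(t) = -6·t^5 + 25·t^4 - 20·t^3 - 3·t^2 + 8·t - 5. En dérivant la vitesse, nous obtenons l'accélération: a(t) = -30·t^4 + 100·t^3 - 60·t^2 - 6·t + 8. Nous avons l'accélération a(t) = -30·t^4 + 100·t^3 - 60·t^2 - 6·t + 8. En substituant t = 3: a(3) = -280.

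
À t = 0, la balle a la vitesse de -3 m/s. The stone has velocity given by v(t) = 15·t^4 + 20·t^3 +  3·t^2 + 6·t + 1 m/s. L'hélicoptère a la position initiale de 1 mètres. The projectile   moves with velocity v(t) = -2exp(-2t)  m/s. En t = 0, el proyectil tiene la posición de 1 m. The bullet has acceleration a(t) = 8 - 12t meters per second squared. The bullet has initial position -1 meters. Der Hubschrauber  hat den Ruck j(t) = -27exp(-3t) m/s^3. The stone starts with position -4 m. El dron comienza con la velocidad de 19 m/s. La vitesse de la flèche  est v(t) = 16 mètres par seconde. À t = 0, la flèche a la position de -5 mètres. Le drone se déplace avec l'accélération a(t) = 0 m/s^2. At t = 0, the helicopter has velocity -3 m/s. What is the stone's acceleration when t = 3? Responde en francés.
En partant de la vitesse v(t) = 15·t^4 + 20·t^3 + 3·t^2 + 6·t + 1, nous prenons 1 dérivée. En prenant d/dt de v(t), nous trouvons a(t) = 60·t^3 + 60·t^2 + 6·t + 6. Nous avons l'accélération a(t) = 60·t^3 + 60·t^2 + 6·t + 6. En substituant t = 3: a(3) = 2184.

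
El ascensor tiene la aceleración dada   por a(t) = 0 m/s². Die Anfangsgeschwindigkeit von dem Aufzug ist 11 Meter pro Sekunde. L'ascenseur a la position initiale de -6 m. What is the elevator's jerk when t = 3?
Starting from acceleration a(t) = 0, we take 1 derivative. Taking d/dt of a(t), we find j(t) = 0. Using j(t) = 0 and substituting t = 3, we find j = 0.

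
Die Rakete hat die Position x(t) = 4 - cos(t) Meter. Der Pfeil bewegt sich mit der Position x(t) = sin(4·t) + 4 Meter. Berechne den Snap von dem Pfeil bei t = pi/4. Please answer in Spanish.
Debemos derivar nuestra ecuación de la posición x(t) = sin(4·t) + 4 4 veces. Derivando la posición, obtenemos la velocidad: v(t) = 4·cos(4·t). Tomando d/dt de v(t), encontramos a(t) = -16·sin(4·t). La derivada de la aceleración da la sacudida: j(t) = -64·cos(4·t). Tomando d/dt de j(t), encontramos s(t) = 256·sin(4·t). Usando s(t) = 256·sin(4·t) y sustituyendo t = pi/4, encontramos s = 0.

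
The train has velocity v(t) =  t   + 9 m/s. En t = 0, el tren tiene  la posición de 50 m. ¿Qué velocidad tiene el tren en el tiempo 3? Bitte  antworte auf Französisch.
En utilisant v(t) = t + 9 et en substituant t = 3, nous trouvons v = 12.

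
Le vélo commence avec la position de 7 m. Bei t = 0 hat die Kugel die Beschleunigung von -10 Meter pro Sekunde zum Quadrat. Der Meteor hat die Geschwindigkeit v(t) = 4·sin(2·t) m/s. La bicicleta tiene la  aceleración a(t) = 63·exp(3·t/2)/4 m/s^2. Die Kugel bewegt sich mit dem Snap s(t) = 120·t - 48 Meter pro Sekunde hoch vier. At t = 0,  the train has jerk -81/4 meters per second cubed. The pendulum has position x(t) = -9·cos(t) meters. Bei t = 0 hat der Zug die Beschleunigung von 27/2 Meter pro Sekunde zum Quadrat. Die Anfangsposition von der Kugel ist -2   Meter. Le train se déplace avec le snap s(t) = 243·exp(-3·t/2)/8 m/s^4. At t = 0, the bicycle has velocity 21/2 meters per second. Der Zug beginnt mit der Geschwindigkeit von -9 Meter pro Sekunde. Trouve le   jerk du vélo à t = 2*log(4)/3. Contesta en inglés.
We must differentiate our acceleration equation a(t) = 63·exp(3·t/2)/4 1 time. The derivative of acceleration gives jerk: j(t) = 189·exp(3·t/2)/8. We have jerk j(t) = 189·exp(3·t/2)/8. Substituting t = 2*log(4)/3: j(2*log(4)/3) = 189/2.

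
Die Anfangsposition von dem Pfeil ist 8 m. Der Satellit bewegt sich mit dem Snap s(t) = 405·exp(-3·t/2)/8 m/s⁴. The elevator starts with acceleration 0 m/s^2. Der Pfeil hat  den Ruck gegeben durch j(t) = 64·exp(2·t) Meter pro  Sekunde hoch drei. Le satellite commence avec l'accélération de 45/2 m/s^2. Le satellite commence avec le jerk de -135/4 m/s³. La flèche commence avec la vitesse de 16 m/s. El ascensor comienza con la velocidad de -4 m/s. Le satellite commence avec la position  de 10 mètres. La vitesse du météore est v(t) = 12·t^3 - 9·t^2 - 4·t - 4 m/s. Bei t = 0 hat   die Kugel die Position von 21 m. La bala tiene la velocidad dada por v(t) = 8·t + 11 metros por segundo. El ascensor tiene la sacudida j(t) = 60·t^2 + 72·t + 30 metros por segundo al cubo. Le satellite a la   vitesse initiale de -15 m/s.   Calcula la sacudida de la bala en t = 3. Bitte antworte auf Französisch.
En partant de la vitesse v(t) = 8·t + 11, nous prenons 2 dérivées. La dérivée de la vitesse donne l'accélération: a(t) = 8. En prenant d/dt de a(t), nous trouvons j(t) = 0. En utilisant j(t) = 0 et en substituant t = 3, nous trouvons j = 0.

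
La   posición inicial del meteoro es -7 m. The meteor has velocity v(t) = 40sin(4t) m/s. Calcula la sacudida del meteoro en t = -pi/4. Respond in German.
Um dies zu lösen, müssen wir 2 Ableitungen unserer Gleichung für die Geschwindigkeit v(t) = 40·sin(4·t) nehmen. Die Ableitung von der Geschwindigkeit ergibt die Beschleunigung: a(t) = 160·cos(4·t). Mit d/dt von a(t) finden wir j(t) = -640·sin(4·t). Aus der Gleichung für den Ruck j(t) = -640·sin(4·t), setzen wir t = -pi/4 ein und erhalten j = 0.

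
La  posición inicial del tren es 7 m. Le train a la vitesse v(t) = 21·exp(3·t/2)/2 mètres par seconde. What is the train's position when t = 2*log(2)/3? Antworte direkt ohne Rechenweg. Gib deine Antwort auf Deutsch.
Die Antwort ist 14.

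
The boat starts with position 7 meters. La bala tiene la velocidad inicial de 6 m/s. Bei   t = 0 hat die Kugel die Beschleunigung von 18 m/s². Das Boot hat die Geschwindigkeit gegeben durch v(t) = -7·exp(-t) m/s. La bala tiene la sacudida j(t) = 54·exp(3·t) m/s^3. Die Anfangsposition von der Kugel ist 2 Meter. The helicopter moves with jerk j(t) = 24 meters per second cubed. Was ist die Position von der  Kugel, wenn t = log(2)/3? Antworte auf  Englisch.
We must find the integral of our jerk equation j(t) = 54·exp(3·t) 3 times. The antiderivative of jerk, with a(0) = 18, gives acceleration: a(t) = 18·exp(3·t). Integrating acceleration and using the initial condition v(0) = 6, we get v(t) = 6·exp(3·t). The integral of velocity is position. Using x(0) = 2, we get x(t) = 2·exp(3·t). Using x(t) = 2·exp(3·t) and substituting t = log(2)/3, we find x = 4.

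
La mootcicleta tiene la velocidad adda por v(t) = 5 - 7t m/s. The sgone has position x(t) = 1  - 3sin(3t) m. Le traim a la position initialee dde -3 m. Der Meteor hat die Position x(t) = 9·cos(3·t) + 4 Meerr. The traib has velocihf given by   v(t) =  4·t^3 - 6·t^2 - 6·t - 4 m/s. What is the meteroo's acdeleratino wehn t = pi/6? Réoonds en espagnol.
Partiendo de la posición x(t) = 9·cos(3·t) + 4, tomamos 2 derivadas. La derivada de la posición da la velocidad: v(t) = -27·sin(3·t). Derivando la velocidad, obtenemos la aceleración: a(t) = -81·cos(3·t). De la ecuación de la aceleración a(t) = -81·cos(3·t), sustituimos t = pi/6 para obtener a = 0.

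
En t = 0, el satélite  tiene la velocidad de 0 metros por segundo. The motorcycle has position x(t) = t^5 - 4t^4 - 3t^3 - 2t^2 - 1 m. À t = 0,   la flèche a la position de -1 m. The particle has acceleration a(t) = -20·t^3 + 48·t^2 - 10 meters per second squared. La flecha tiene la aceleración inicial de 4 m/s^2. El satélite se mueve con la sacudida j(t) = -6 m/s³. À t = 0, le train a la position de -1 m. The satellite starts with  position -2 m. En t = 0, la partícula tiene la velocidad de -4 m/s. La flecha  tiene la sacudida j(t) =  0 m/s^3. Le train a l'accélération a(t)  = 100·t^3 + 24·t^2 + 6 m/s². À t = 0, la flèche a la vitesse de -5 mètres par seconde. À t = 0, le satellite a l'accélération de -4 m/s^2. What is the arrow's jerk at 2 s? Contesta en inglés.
We have jerk j(t) = 0. Substituting t = 2: j(2) = 0.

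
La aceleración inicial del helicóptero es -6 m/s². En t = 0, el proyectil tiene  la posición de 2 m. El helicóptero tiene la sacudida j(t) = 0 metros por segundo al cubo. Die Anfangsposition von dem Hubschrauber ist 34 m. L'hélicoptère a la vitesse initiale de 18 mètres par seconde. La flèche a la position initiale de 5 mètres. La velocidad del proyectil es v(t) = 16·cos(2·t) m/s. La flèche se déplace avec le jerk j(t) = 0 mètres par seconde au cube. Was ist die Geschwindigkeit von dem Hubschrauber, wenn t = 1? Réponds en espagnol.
Para resolver esto, necesitamos tomar 2 integrales de nuestra ecuación de la sacudida j(t) = 0. Tomando ∫j(t)dt y aplicando a(0) = -6, encontramos a(t) = -6. Integrando la aceleración y usando la condición inicial v(0) = 18, obtenemos v(t) = 18 - 6·t. De la ecuación de la velocidad v(t) = 18 - 6·t, sustituimos t = 1 para obtener v = 12.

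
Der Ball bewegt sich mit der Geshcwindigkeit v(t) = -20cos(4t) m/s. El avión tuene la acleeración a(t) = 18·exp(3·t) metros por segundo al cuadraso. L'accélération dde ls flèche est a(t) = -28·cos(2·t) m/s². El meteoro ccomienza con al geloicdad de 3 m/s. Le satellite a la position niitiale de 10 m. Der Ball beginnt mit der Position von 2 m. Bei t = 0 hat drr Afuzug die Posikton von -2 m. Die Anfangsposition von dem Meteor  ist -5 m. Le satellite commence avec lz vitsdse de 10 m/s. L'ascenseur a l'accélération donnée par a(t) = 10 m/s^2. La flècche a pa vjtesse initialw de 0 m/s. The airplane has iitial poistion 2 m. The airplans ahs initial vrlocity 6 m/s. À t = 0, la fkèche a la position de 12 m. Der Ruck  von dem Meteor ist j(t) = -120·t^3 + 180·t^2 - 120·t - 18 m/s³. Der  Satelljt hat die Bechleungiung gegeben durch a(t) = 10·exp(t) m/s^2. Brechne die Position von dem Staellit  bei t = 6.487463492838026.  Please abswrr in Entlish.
We need to integrate our acceleration equation a(t) = 10·exp(t) 2 times. The antiderivative of acceleration, with v(0) = 10, gives velocity: v(t) = 10·exp(t). Integrating velocity and using the initial condition x(0) = 10, we get x(t) = 10·exp(t). From the given position equation x(t) = 10·exp(t), we substitute t = 6.487463492838026 to get x = 6568.55130624488.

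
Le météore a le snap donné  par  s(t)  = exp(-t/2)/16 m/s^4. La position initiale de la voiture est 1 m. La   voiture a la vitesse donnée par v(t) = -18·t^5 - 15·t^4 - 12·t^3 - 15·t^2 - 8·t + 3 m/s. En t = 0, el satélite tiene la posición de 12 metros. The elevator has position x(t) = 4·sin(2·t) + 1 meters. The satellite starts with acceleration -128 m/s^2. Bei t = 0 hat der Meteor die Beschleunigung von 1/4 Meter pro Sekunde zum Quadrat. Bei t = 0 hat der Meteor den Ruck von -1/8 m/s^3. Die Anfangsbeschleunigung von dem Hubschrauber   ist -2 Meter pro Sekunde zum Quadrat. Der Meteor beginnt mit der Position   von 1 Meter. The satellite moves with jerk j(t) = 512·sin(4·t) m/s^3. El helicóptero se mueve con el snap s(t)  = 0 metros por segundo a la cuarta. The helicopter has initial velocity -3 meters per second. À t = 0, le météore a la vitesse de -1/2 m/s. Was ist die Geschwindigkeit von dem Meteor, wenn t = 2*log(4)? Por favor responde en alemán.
Um dies zu lösen, müssen wir 3 Integrale unserer Gleichung für den Snap s(t) = exp(-t/2)/16 finden. Mit ∫s(t)dt und Anwendung von j(0) = -1/8, finden wir j(t) = -exp(-t/2)/8. Mit ∫j(t)dt und Anwendung von a(0) = 1/4, finden wir a(t) = exp(-t/2)/4. Die Stammfunktion von der Beschleunigung, mit v(0) = -1/2, ergibt die Geschwindigkeit: v(t) = -exp(-t/2)/2. Aus der Gleichung für die Geschwindigkeit v(t) = -exp(-t/2)/2, setzen wir t = 2*log(4) ein und erhalten v = -1/8.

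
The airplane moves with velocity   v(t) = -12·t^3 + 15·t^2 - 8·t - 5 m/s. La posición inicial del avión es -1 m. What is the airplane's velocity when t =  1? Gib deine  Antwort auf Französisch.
De l'équation de la vitesse v(t) = -12·t^3 + 15·t^2 - 8·t - 5, nous substituons t = 1 pour obtenir v = -10.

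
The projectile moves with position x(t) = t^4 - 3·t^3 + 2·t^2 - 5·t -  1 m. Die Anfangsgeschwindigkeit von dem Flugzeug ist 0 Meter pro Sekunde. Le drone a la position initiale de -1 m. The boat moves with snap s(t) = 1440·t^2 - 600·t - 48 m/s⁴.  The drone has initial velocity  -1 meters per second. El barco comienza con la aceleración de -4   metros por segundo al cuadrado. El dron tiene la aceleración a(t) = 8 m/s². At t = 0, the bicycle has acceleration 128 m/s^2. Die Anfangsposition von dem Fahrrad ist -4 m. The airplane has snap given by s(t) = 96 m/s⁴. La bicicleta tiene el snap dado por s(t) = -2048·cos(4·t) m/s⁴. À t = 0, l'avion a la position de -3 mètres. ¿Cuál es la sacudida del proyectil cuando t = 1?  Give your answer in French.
Nous devons dériver notre équation de la position x(t) = t^4 - 3·t^3 + 2·t^2 - 5·t - 1 3 fois. En dérivant la position, nous obtenons la vitesse: v(t) = 4·t^3 - 9·t^2 + 4·t - 5. La dérivée de la vitesse donne l'accélération: a(t) = 12·t^2 - 18·t + 4. En dérivant l'accélération, nous obtenons le jerk: j(t) = 24·t - 18. En utilisant j(t) = 24·t - 18 et en substituant t = 1, nous trouvons j = 6.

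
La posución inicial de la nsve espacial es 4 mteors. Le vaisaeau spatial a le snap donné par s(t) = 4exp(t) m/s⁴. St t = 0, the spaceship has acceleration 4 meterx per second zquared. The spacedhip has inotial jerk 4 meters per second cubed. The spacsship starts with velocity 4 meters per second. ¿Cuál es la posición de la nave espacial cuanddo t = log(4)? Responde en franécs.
En partant du snap s(t) = 4·exp(t), nous prenons 4 primitives. La primitive du snap, avec j(0) = 4, donne le jerk: j(t) = 4·exp(t). La primitive du jerk est l'accélération. En utilisant a(0) = 4, nous obtenons a(t) = 4·exp(t). L'intégrale de l'accélération, avec v(0) = 4, donne la vitesse: v(t) = 4·exp(t). En prenant ∫v(t)dt et en appliquant x(0) = 4, nous trouvons x(t) = 4·exp(t). Nous avons la position x(t) = 4·exp(t). En substituant t = log(4): x(log(4)) = 16.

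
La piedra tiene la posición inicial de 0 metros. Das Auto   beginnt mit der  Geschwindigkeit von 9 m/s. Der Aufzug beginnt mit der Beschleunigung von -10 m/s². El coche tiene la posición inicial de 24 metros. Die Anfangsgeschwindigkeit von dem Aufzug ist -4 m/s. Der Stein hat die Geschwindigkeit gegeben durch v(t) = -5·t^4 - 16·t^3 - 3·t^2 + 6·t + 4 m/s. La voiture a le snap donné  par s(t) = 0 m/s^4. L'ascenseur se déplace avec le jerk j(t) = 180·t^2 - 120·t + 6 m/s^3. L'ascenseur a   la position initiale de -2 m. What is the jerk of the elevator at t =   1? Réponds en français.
En utilisant j(t) = 180·t^2 - 120·t + 6 et en substituant t = 1, nous trouvons j = 66.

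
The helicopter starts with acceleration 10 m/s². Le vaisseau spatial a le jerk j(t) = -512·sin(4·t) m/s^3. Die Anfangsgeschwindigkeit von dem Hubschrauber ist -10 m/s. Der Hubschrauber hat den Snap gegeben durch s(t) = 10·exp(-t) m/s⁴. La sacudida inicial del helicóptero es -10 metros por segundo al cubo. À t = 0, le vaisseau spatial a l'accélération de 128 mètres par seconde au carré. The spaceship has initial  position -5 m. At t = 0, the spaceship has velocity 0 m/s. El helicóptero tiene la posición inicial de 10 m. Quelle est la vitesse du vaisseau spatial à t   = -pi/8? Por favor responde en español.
Partiendo de la sacudida j(t) = -512·sin(4·t), tomamos 2 integrales. Integrando la sacudida y usando la condición inicial a(0) = 128, obtenemos a(t) = 128·cos(4·t). Integrando la aceleración y usando la condición inicial v(0) = 0, obtenemos v(t) = 32·sin(4·t). Tenemos la velocidad v(t) = 32·sin(4·t). Sustituyendo t = -pi/8: v(-pi/8) = -32.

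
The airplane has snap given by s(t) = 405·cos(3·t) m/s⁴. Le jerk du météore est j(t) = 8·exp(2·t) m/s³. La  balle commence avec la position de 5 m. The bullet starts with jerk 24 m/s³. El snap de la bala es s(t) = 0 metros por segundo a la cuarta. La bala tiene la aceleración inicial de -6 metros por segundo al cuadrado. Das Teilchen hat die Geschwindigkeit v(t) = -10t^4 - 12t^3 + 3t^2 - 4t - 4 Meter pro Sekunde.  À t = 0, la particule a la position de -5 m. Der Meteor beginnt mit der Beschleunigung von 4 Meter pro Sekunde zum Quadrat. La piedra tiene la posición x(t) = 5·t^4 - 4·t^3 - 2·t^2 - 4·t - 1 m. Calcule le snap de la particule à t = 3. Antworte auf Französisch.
En partant de la vitesse v(t) = -10·t^4 - 12·t^3 + 3·t^2 - 4·t - 4, nous prenons 3 dérivées. En prenant d/dt de v(t), nous trouvons a(t) = -40·t^3 - 36·t^2 + 6·t - 4. En dérivant l'accélération, nous obtenons le jerk: j(t) = -120·t^2 - 72·t + 6. En prenant d/dt de j(t), nous trouvons s(t) = -240·t - 72. De l'équation du snap s(t) = -240·t - 72, nous substituons t = 3 pour obtenir s = -792.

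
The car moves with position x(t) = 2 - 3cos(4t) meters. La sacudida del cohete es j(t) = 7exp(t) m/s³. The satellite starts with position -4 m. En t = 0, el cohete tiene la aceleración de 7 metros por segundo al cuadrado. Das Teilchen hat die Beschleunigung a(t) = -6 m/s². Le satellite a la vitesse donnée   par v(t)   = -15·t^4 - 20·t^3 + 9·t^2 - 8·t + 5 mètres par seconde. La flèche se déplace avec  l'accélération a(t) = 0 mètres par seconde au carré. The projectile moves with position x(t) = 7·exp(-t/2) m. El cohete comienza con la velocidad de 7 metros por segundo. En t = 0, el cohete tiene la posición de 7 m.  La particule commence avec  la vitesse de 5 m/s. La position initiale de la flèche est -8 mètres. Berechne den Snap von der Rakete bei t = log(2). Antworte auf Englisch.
To solve this, we need to take 1 derivative of our jerk equation j(t) = 7·exp(t). The derivative of jerk gives snap: s(t) = 7·exp(t). Using s(t) = 7·exp(t) and substituting t = log(2), we find s = 14.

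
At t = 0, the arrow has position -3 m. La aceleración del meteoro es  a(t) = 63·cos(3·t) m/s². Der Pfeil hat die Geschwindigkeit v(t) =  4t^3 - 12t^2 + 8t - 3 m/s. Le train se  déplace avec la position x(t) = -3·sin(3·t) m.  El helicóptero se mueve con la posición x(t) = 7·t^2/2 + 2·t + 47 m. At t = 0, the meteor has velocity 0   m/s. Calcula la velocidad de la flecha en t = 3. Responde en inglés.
Using v(t) = 4·t^3 - 12·t^2 + 8·t - 3 and substituting t = 3, we find v = 21.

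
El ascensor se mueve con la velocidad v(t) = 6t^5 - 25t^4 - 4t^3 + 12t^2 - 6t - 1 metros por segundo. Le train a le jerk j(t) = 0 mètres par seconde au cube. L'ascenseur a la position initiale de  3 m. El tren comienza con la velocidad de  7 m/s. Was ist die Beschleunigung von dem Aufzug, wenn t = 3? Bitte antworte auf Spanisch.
Debemos derivar nuestra ecuación de la velocidad v(t) = 6·t^5 - 25·t^4 - 4·t^3 + 12·t^2 - 6·t - 1 1 vez. La derivada de la velocidad da la aceleración: a(t) = 30·t^4 - 100·t^3 - 12·t^2 + 24·t - 6. Tenemos la aceleración a(t) = 30·t^4 - 100·t^3 - 12·t^2 + 24·t - 6. Sustituyendo t = 3: a(3) = -312.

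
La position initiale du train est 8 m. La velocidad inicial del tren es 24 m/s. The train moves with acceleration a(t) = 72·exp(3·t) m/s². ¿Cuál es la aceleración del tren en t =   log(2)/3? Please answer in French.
En utilisant a(t) = 72·exp(3·t) et en substituant t = log(2)/3, nous trouvons a = 144.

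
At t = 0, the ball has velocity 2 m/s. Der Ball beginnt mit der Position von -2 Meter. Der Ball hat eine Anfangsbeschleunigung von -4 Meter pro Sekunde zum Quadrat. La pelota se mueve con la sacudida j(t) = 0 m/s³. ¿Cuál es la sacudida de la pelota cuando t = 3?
Tenemos la sacudida j(t) = 0. Sustituyendo t = 3: j(3) = 0.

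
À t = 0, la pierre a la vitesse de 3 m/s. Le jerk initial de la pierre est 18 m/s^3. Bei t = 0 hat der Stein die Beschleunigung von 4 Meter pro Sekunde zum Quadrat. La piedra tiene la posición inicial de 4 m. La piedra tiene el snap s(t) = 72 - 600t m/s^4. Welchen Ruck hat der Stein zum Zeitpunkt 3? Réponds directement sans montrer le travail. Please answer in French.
j(3) = -2466.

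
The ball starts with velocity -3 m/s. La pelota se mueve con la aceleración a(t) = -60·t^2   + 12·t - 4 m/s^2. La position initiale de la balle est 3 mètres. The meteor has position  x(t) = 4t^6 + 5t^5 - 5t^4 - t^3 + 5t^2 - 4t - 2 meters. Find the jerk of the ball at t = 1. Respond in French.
Nous devons dériver notre équation de l'accélération a(t) = -60·t^2 + 12·t - 4 1 fois. En prenant d/dt de a(t), nous trouvons j(t) = 12 - 120·t. De l'équation du jerk j(t) = 12 - 120·t, nous substituons t = 1 pour obtenir j = -108.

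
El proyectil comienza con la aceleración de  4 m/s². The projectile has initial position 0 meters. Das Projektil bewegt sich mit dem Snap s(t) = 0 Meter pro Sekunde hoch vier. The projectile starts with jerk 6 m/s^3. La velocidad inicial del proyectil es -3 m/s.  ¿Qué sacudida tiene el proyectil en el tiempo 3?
Necesitamos integrar nuestra ecuación del snap s(t) = 0 1 vez. La antiderivada del snap es la sacudida. Usando j(0) = 6, obtenemos j(t) = 6. De la ecuación de la sacudida j(t) = 6, sustituimos t = 3 para obtener j = 6.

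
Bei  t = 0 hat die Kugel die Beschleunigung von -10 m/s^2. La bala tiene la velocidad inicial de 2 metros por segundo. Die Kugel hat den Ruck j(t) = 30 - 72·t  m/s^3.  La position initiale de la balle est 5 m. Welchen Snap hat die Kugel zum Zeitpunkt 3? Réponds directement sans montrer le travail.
s(3) = -72.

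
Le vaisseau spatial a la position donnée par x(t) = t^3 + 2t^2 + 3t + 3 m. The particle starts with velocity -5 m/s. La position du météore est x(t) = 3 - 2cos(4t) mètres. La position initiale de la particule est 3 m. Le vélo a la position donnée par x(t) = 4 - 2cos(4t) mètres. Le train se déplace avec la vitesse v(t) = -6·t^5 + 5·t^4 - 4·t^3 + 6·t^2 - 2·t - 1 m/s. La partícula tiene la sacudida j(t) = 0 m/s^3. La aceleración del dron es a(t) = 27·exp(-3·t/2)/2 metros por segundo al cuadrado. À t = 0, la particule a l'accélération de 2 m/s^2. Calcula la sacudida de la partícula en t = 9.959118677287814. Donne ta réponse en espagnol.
Usando j(t) = 0 y sustituyendo t = 9.959118677287814, encontramos j = 0.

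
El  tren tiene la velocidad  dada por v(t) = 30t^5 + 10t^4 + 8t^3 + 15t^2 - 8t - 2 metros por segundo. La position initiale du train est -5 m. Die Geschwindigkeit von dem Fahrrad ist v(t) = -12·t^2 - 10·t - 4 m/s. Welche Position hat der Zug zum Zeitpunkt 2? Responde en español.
Debemos encontrar la antiderivada de nuestra ecuación de la velocidad v(t) = 30·t^5 + 10·t^4 + 8·t^3 + 15·t^2 - 8·t - 2 1 vez. La antiderivada de la velocidad, con x(0) = -5, da la posición: x(t) = 5·t^6 + 2·t^5 + 2·t^4 + 5·t^3 - 4·t^2 - 2·t - 5. Usando x(t) = 5·t^6 + 2·t^5 + 2·t^4 + 5·t^3 - 4·t^2 - 2·t - 5 y sustituyendo t = 2, encontramos x = 431.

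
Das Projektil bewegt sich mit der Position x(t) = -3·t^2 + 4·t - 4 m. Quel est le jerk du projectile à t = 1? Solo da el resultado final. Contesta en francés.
À t = 1, j = 0.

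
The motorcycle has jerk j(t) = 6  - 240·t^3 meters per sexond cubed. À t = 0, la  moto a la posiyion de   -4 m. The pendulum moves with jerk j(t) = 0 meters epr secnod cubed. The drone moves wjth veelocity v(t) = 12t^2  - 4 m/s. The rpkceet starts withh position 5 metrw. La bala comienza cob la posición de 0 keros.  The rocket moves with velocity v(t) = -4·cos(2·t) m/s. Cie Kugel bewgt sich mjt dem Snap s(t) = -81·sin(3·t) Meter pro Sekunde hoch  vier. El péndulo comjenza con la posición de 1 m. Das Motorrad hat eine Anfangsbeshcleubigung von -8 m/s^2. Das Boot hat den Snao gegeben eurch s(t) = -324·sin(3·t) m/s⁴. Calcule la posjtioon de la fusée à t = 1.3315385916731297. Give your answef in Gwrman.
Um dies zu lösen, müssen wir 1 Integral unserer Gleichung für die Geschwindigkeit v(t) = -4·cos(2·t) finden. Durch Integration von der Geschwindigkeit und Verwendung der Anfangsbedingung x(0) = 5, erhalten wir x(t) = 5 - 2·sin(2·t). Mit x(t) = 5 - 2·sin(2·t) und Einsetzen von t = 1.3315385916731297, finden wir x = 4.07907620634509.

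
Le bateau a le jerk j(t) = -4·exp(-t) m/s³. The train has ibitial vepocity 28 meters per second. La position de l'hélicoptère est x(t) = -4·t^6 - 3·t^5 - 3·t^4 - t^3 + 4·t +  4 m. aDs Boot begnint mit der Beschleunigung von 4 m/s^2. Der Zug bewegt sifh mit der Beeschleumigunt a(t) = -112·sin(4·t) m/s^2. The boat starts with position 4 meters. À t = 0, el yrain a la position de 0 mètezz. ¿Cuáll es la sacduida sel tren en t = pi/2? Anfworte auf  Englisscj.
Starting from acceleration a(t) = -112·sin(4·t), we take 1 derivative. Taking d/dt of a(t), we find j(t) = -448·cos(4·t). From the given jerk equation j(t) = -448·cos(4·t), we substitute t = pi/2 to get j = -448.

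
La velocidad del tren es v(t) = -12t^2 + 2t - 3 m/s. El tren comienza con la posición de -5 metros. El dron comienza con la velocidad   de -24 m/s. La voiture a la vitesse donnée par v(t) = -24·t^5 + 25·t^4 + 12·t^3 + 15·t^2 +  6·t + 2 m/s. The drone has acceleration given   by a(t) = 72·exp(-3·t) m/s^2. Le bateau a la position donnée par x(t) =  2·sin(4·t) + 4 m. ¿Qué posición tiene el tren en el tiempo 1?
Debemos encontrar la integral de nuestra ecuación de la velocidad v(t) = -12·t^2 + 2·t - 3 1 vez. Integrando la velocidad y usando la condición inicial x(0) = -5, obtenemos x(t) = -4·t^3 + t^2 - 3·t - 5. De la ecuación de la posición x(t) = -4·t^3 + t^2 - 3·t - 5, sustituimos t = 1 para obtener x = -11.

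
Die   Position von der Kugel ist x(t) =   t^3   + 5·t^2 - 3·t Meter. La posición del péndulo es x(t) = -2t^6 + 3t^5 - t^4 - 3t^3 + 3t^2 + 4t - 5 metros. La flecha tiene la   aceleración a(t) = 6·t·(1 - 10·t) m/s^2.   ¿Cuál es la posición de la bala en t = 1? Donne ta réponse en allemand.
Mit x(t) = t^3 + 5·t^2 - 3·t und Einsetzen von t = 1, finden wir x = 3.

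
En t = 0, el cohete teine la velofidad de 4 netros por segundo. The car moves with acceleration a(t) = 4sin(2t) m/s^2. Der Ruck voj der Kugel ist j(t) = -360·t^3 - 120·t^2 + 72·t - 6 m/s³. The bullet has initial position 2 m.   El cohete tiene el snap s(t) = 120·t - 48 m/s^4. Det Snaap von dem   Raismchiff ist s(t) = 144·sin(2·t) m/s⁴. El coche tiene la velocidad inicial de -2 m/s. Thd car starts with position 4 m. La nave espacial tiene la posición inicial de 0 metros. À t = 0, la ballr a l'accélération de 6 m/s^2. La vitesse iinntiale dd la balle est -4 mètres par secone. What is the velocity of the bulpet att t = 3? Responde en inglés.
Starting from jerk j(t) = -360·t^3 - 120·t^2 + 72·t - 6, we take 2 integrals. The antiderivative of jerk, with a(0) = 6, gives acceleration: a(t) = -90·t^4 - 40·t^3 + 36·t^2 - 6·t + 6. The integral of acceleration is velocity. Using v(0) = -4, we get v(t) = -18·t^5 - 10·t^4 + 12·t^3 - 3·t^2 + 6·t - 4. We have velocity v(t) = -18·t^5 - 10·t^4 + 12·t^3 - 3·t^2 + 6·t - 4. Substituting t = 3: v(3) = -4873.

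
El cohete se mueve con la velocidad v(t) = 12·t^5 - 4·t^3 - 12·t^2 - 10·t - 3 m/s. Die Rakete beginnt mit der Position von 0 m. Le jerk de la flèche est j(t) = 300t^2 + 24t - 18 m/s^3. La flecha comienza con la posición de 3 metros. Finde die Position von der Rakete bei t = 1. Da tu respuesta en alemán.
Ausgehend von der Geschwindigkeit v(t) = 12·t^5 - 4·t^3 - 12·t^2 - 10·t - 3, nehmen wir 1 Integral. Durch Integration von der Geschwindigkeit und Verwendung der Anfangsbedingung x(0) = 0, erhalten wir x(t) = 2·t^6 - t^4 - 4·t^3 - 5·t^2 - 3·t. Mit x(t) = 2·t^6 - t^4 - 4·t^3 - 5·t^2 - 3·t und Einsetzen von t = 1, finden wir x = -11.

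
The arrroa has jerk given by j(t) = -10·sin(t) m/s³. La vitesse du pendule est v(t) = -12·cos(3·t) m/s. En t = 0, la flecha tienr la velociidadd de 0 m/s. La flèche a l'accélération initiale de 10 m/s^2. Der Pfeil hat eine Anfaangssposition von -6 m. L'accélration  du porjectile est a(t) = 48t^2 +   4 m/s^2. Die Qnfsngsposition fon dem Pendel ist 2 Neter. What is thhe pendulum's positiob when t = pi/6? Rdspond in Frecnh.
En partant de la vitesse v(t) = -12·cos(3·t), nous prenons 1 intégrale. L'intégrale de la vitesse est la position. En utilisant x(0) = 2, nous obtenons x(t) = 2 - 4·sin(3·t). De l'équation de la position x(t) = 2 - 4·sin(3·t), nous substituons t = pi/6 pour obtenir x = -2.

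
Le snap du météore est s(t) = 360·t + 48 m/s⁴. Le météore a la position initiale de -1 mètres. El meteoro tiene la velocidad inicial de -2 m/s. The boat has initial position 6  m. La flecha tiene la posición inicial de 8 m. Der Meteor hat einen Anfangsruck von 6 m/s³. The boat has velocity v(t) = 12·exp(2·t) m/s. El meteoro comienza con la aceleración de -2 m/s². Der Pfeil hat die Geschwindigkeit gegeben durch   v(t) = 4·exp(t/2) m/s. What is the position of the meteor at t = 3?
To find the answer, we compute 4 antiderivatives of s(t) = 360·t + 48. Integrating snap and using the initial condition j(0) = 6, we get j(t) = 180·t^2 + 48·t + 6. The antiderivative of jerk is acceleration. Using a(0) = -2, we get a(t) = 60·t^3 + 24·t^2 + 6·t - 2. Integrating acceleration and using the initial condition v(0) = -2, we get v(t) = 15·t^4 + 8·t^3 + 3·t^2 - 2·t - 2. The integral of velocity, with x(0) = -1, gives position: x(t) = 3·t^5 + 2·t^4 + t^3 - t^2 - 2·t - 1. From the given position equation x(t) = 3·t^5 + 2·t^4 + t^3 - t^2 - 2·t - 1, we substitute t = 3 to get x = 902.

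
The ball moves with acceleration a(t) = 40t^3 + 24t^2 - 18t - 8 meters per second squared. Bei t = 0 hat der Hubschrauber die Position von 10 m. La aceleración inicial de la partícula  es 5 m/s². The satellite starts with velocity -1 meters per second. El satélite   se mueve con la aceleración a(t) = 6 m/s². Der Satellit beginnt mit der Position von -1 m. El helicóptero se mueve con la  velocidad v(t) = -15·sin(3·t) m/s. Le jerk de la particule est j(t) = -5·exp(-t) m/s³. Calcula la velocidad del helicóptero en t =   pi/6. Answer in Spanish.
Usando v(t) = -15·sin(3·t) y sustituyendo t = pi/6, encontramos v = -15.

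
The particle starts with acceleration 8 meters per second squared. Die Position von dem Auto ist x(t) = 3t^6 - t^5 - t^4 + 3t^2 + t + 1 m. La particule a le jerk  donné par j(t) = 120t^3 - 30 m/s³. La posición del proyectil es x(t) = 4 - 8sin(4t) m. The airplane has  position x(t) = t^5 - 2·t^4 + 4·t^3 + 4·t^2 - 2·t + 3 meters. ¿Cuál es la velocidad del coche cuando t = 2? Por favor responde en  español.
Para resolver esto, necesitamos tomar 1 derivada de nuestra ecuación de la posición x(t) = 3·t^6 - t^5 - t^4 + 3·t^2 + t + 1. Derivando la posición, obtenemos la velocidad: v(t) = 18·t^5 - 5·t^4 - 4·t^3 + 6·t + 1. De la ecuación de la velocidad v(t) = 18·t^5 - 5·t^4 - 4·t^3 + 6·t + 1, sustituimos t = 2 para obtener v = 477.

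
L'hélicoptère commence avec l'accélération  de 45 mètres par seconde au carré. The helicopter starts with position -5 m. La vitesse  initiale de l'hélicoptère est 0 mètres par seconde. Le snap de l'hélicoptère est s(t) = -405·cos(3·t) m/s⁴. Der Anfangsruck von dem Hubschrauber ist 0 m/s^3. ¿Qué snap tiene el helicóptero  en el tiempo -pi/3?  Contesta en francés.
Nous avons le snap s(t) = -405·cos(3·t). En substituant t = -pi/3: s(-pi/3) = 405.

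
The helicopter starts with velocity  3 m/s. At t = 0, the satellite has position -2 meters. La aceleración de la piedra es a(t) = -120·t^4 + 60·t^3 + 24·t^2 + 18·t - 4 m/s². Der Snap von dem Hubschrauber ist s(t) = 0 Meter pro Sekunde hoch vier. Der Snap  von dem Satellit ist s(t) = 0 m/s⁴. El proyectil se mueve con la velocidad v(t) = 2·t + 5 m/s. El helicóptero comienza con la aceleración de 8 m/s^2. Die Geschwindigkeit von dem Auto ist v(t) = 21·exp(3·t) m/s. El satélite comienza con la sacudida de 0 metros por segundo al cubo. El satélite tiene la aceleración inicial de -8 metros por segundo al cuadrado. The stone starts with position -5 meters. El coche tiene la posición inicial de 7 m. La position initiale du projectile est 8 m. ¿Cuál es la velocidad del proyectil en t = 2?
Tenemos la velocidad v(t) = 2·t + 5. Sustituyendo t = 2: v(2) = 9.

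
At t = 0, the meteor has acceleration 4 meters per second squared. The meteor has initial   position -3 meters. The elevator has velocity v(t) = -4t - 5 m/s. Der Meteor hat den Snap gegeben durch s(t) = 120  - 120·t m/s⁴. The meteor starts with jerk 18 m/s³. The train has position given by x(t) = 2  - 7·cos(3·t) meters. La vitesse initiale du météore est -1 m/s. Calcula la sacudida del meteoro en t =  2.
Debemos encontrar la integral de nuestra ecuación del snap s(t) = 120 - 120·t 1 vez. La integral del snap, con j(0) = 18, da la sacudida: j(t) = -60·t^2 + 120·t + 18. Tenemos la sacudida j(t) = -60·t^2 + 120·t + 18. Sustituyendo t = 2: j(2) = 18.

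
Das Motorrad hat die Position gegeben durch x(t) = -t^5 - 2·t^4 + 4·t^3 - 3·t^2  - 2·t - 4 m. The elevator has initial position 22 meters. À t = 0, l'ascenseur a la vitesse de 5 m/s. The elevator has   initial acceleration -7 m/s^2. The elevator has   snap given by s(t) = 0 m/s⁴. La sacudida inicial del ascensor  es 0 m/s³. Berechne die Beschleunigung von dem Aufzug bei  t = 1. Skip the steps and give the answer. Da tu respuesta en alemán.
Die Antwort ist -7.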